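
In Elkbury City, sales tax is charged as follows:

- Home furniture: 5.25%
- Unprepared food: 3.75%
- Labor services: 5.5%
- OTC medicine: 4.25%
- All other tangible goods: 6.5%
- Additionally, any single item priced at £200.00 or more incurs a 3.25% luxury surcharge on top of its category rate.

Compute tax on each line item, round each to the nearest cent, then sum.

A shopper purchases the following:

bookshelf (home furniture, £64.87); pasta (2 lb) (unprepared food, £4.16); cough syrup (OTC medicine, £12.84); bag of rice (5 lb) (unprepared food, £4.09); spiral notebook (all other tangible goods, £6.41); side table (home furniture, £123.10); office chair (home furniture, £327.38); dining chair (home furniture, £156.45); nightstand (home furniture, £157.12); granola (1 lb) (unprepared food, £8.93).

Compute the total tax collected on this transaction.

£55.77

Bookshelf £64.87: home furniture → 5.25% → £3.41
Pasta (2 lb) £4.16: unprepared food → 3.75% → £0.16
Cough syrup £12.84: OTC medicine → 4.25% → £0.55
Bag of rice (5 lb) £4.09: unprepared food → 3.75% → £0.15
Spiral notebook £6.41: all other tangible goods → 6.5% → £0.42
Side table £123.10: home furniture → 5.25% → £6.46
Office chair £327.38: home furniture → 5.25% + 3.25% surcharge = 8.5% → £27.83
Dining chair £156.45: home furniture → 5.25% → £8.21
Nightstand £157.12: home furniture → 5.25% → £8.25
Granola (1 lb) £8.93: unprepared food → 3.75% → £0.33
Total tax = £3.41 + £0.16 + £0.55 + £0.15 + £0.42 + £6.46 + £27.83 + £8.21 + £8.25 + £0.33 = £55.77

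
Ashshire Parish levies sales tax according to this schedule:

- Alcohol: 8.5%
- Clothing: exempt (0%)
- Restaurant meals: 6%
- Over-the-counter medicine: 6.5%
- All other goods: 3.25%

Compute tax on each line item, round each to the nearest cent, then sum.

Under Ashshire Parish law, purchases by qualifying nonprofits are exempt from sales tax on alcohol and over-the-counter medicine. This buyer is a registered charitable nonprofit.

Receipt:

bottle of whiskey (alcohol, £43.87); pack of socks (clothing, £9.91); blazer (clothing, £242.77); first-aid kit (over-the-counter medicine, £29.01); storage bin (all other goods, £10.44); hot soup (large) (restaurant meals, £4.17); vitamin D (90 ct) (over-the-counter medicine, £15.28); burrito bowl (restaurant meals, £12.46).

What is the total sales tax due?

Bottle of whiskey £43.87: alcohol, buyer-exempt → 0% → £0.00
Pack of socks £9.91: clothing → 0% → £0.00
Blazer £242.77: clothing → 0% → £0.00
First-aid kit £29.01: over-the-counter medicine, buyer-exempt → 0% → £0.00
Storage bin £10.44: all other goods → 3.25% → £0.34
Hot soup (large) £4.17: restaurant meals → 6% → £0.25
Vitamin D (90 ct) £15.28: over-the-counter medicine, buyer-exempt → 0% → £0.00
Burrito bowl £12.46: restaurant meals → 6% → £0.75
Total tax = £0.34 + £0.25 + £0.75 = £1.34

£1.34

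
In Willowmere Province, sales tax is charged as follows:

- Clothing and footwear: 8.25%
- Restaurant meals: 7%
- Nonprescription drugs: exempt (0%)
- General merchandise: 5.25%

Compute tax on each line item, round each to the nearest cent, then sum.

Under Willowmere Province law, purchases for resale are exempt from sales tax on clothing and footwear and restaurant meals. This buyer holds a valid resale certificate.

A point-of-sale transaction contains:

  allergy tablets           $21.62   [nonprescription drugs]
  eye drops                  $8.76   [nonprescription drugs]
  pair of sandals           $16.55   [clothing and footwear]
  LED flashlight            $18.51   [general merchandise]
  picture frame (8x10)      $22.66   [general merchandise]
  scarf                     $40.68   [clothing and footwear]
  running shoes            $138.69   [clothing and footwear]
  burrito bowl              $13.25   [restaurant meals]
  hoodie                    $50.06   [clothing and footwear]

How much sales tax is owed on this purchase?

Allergy tablets $21.62: nonprescription drugs → 0% → $0.00
Eye drops $8.76: nonprescription drugs → 0% → $0.00
Pair of sandals $16.55: clothing and footwear, buyer-exempt → 0% → $0.00
LED flashlight $18.51: general merchandise → 5.25% → $0.97
Picture frame (8x10) $22.66: general merchandise → 5.25% → $1.19
Scarf $40.68: clothing and footwear, buyer-exempt → 0% → $0.00
Running shoes $138.69: clothing and footwear, buyer-exempt → 0% → $0.00
Burrito bowl $13.25: restaurant meals, buyer-exempt → 0% → $0.00
Hoodie $50.06: clothing and footwear, buyer-exempt → 0% → $0.00
Total tax = $0.97 + $1.19 = $2.16

$2.16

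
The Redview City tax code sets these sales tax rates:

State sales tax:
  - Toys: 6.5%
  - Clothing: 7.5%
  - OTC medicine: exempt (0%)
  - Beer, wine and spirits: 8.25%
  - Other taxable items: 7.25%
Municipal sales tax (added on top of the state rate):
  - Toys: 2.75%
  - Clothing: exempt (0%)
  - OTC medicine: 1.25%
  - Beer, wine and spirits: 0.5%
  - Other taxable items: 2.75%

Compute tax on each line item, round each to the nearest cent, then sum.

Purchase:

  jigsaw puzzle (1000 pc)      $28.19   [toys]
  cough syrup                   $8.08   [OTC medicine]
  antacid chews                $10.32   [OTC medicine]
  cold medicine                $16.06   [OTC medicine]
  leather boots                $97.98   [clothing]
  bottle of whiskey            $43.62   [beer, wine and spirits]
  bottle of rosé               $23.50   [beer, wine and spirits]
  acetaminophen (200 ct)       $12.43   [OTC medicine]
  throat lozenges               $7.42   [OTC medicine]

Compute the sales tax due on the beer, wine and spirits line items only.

Bottle of whiskey $43.62: beer, wine and spirits → 8.25% + 0.5% municipal = 8.75% → $3.82
Bottle of rosé $23.50: beer, wine and spirits → 8.25% + 0.5% municipal = 8.75% → $2.06
Tax on beer, wine and spirits = $3.82 + $2.06 = $5.88

$5.88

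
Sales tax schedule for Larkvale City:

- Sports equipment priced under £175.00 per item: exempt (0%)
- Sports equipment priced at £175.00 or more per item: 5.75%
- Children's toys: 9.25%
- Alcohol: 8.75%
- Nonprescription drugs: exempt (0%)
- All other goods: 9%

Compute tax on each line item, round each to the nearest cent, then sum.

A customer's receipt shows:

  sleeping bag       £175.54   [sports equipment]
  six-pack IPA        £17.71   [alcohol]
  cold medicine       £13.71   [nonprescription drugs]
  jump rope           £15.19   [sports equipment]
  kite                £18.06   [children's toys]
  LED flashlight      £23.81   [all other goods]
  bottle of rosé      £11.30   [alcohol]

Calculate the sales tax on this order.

Sleeping bag £175.54: sports equipment, £175.00 or more → 5.75% → £10.09
Six-pack IPA £17.71: alcohol → 8.75% → £1.55
Cold medicine £13.71: nonprescription drugs → 0% → £0.00
Jump rope £15.19: sports equipment, under £175.00 → 0% → £0.00
Kite £18.06: children's toys → 9.25% → £1.67
LED flashlight £23.81: all other goods → 9% → £2.14
Bottle of rosé £11.30: alcohol → 8.75% → £0.99
Total tax = £10.09 + £1.55 + £1.67 + £2.14 + £0.99 = £16.44

£16.44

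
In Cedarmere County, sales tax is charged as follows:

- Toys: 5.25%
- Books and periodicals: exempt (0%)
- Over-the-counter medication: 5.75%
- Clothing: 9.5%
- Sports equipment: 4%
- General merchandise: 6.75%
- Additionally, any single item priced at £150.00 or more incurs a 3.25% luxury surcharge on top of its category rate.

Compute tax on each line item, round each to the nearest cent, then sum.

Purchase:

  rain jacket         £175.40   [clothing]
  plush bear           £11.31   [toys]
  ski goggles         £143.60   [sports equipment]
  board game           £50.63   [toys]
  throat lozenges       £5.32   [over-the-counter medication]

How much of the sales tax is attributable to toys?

£3.25

Plush bear £11.31: toys → 5.25% → £0.59
Board game £50.63: toys → 5.25% → £2.66
Tax on toys = £0.59 + £2.66 = £3.25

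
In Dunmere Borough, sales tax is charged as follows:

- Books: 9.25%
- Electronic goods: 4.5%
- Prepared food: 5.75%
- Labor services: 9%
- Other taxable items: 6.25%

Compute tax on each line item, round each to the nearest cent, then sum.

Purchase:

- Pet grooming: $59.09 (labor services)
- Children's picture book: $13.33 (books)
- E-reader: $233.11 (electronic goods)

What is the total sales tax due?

$17.04

Pet grooming $59.09: labor services → 9% → $5.32
Children's picture book $13.33: books → 9.25% → $1.23
E-reader $233.11: electronic goods → 4.5% → $10.49
Total tax = $5.32 + $1.23 + $10.49 = $17.04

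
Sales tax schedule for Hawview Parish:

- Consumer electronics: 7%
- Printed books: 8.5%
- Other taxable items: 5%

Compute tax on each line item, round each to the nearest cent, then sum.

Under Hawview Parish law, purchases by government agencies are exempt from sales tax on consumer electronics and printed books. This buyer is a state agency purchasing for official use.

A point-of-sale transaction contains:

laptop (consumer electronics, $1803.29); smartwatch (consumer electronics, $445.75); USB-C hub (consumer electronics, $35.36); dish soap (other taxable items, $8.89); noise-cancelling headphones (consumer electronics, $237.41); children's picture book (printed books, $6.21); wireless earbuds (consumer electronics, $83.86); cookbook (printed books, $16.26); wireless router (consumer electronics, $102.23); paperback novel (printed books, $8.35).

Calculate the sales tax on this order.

Laptop $1803.29: consumer electronics, buyer-exempt → 0% → $0.00
Smartwatch $445.75: consumer electronics, buyer-exempt → 0% → $0.00
USB-C hub $35.36: consumer electronics, buyer-exempt → 0% → $0.00
Dish soap $8.89: other taxable items → 5% → $0.44
Noise-cancelling headphones $237.41: consumer electronics, buyer-exempt → 0% → $0.00
Children's picture book $6.21: printed books, buyer-exempt → 0% → $0.00
Wireless earbuds $83.86: consumer electronics, buyer-exempt → 0% → $0.00
Cookbook $16.26: printed books, buyer-exempt → 0% → $0.00
Wireless router $102.23: consumer electronics, buyer-exempt → 0% → $0.00
Paperback novel $8.35: printed books, buyer-exempt → 0% → $0.00
Total tax = $0.44

$0.44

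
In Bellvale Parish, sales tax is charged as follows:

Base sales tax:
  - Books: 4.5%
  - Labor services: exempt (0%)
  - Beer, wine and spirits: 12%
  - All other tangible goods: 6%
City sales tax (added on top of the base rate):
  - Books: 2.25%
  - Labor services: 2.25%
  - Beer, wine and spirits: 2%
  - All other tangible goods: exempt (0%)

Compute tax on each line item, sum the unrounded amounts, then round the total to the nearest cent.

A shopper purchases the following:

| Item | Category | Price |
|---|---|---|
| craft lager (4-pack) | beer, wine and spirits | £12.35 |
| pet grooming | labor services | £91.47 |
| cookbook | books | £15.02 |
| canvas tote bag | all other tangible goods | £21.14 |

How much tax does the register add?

£6.07

Craft lager (4-pack) £12.35: beer, wine and spirits → 12% + 2% city = 14% → £1.729
Pet grooming £91.47: labor services → 0% + 2.25% city = 2.25% → £2.058075
Cookbook £15.02: books → 4.5% + 2.25% city = 6.75% → £1.01385
Canvas tote bag £21.14: all other tangible goods → 6% + 0% city = 6% → £1.2684
Unrounded tax sum = £6.069325 → £6.07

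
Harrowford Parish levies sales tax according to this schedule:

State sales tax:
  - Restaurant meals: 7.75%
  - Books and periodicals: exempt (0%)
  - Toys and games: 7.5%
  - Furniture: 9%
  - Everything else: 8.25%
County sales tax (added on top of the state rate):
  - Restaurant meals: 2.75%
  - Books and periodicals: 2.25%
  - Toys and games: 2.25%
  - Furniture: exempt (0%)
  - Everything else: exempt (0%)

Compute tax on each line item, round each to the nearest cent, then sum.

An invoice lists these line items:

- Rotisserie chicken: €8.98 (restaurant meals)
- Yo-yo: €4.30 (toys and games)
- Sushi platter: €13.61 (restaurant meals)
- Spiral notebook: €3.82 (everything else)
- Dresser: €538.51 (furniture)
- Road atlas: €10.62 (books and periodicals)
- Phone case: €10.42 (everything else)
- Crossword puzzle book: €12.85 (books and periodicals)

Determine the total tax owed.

Rotisserie chicken €8.98: restaurant meals → 7.75% + 2.75% county = 10.5% → €0.94
Yo-yo €4.30: toys and games → 7.5% + 2.25% county = 9.75% → €0.42
Sushi platter €13.61: restaurant meals → 7.75% + 2.75% county = 10.5% → €1.43
Spiral notebook €3.82: everything else → 8.25% + 0% county = 8.25% → €0.32
Dresser €538.51: furniture → 9% + 0% county = 9% → €48.47
Road atlas €10.62: books and periodicals → 0% + 2.25% county = 2.25% → €0.24
Phone case €10.42: everything else → 8.25% + 0% county = 8.25% → €0.86
Crossword puzzle book €12.85: books and periodicals → 0% + 2.25% county = 2.25% → €0.29
Total tax = €0.94 + €0.42 + €1.43 + €0.32 + €48.47 + €0.24 + €0.86 + €0.29 = €52.97

€52.97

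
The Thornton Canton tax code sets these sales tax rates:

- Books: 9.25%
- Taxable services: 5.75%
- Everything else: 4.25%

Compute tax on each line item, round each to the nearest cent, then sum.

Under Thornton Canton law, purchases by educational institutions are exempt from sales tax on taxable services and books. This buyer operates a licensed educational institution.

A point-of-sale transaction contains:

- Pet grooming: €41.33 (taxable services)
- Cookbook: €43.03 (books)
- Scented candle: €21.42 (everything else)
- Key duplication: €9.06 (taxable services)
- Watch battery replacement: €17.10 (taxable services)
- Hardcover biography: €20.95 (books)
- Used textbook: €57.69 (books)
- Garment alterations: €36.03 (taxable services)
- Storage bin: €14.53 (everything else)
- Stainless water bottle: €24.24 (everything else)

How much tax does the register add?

€2.56

Pet grooming €41.33: taxable services, buyer-exempt → 0% → €0.00
Cookbook €43.03: books, buyer-exempt → 0% → €0.00
Scented candle €21.42: everything else → 4.25% → €0.91
Key duplication €9.06: taxable services, buyer-exempt → 0% → €0.00
Watch battery replacement €17.10: taxable services, buyer-exempt → 0% → €0.00
Hardcover biography €20.95: books, buyer-exempt → 0% → €0.00
Used textbook €57.69: books, buyer-exempt → 0% → €0.00
Garment alterations €36.03: taxable services, buyer-exempt → 0% → €0.00
Storage bin €14.53: everything else → 4.25% → €0.62
Stainless water bottle €24.24: everything else → 4.25% → €1.03
Total tax = €0.91 + €0.62 + €1.03 = €2.56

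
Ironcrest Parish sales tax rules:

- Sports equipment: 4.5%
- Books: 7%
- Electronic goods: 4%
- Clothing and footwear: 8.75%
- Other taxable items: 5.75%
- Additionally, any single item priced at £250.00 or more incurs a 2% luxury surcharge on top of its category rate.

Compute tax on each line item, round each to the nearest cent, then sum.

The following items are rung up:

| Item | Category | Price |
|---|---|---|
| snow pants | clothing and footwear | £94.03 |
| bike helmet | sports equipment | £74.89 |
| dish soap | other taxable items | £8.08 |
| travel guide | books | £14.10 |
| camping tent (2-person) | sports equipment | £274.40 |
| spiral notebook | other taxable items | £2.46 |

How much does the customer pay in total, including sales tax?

£498.99

Snow pants £94.03: clothing and footwear → 8.75% → £8.23
Bike helmet £74.89: sports equipment → 4.5% → £3.37
Dish soap £8.08: other taxable items → 5.75% → £0.46
Travel guide £14.10: books → 7% → £0.99
Camping tent (2-person) £274.40: sports equipment → 4.5% + 2% surcharge = 6.5% → £17.84
Spiral notebook £2.46: other taxable items → 5.75% → £0.14
Subtotal = £467.96; tax = £31.03; total due = £498.99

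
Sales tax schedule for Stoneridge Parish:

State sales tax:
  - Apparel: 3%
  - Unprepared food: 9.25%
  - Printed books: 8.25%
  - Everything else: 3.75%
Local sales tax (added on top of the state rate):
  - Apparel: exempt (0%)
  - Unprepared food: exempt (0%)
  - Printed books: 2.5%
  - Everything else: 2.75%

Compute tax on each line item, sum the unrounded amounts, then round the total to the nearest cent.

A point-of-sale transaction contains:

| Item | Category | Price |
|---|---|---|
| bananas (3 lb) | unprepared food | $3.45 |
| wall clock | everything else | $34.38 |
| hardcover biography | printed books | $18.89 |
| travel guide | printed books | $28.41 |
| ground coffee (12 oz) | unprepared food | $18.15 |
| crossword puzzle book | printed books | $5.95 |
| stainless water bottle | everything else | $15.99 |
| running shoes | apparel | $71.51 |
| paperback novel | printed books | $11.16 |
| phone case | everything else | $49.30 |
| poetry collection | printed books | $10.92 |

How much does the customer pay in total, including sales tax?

Bananas (3 lb) $3.45: unprepared food → 9.25% + 0% local = 9.25% → $0.319125
Wall clock $34.38: everything else → 3.75% + 2.75% local = 6.5% → $2.2347
Hardcover biography $18.89: printed books → 8.25% + 2.5% local = 10.75% → $2.030675
Travel guide $28.41: printed books → 8.25% + 2.5% local = 10.75% → $3.054075
Ground coffee (12 oz) $18.15: unprepared food → 9.25% + 0% local = 9.25% → $1.678875
Crossword puzzle book $5.95: printed books → 8.25% + 2.5% local = 10.75% → $0.639625
Stainless water bottle $15.99: everything else → 3.75% + 2.75% local = 6.5% → $1.03935
Running shoes $71.51: apparel → 3% + 0% local = 3% → $2.1453
Paperback novel $11.16: printed books → 8.25% + 2.5% local = 10.75% → $1.1997
Phone case $49.30: everything else → 3.75% + 2.75% local = 6.5% → $3.2045
Poetry collection $10.92: printed books → 8.25% + 2.5% local = 10.75% → $1.1739
Subtotal = $268.11; unrounded tax = $18.719825 → $18.72; total due = $286.83

$286.83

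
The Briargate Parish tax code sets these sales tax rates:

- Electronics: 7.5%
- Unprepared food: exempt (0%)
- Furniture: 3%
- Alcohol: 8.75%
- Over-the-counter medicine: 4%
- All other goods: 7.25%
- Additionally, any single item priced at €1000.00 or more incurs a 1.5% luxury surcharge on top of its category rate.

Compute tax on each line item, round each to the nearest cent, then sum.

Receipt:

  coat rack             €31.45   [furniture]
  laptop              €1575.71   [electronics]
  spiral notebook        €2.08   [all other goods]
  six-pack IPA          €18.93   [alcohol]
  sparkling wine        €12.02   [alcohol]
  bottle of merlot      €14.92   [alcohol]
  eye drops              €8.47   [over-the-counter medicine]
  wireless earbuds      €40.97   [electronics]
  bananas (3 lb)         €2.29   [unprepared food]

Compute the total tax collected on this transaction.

€150.33

Coat rack €31.45: furniture → 3% → €0.94
Laptop €1575.71: electronics → 7.5% + 1.5% surcharge = 9% → €141.81
Spiral notebook €2.08: all other goods → 7.25% → €0.15
Six-pack IPA €18.93: alcohol → 8.75% → €1.66
Sparkling wine €12.02: alcohol → 8.75% → €1.05
Bottle of merlot €14.92: alcohol → 8.75% → €1.31
Eye drops €8.47: over-the-counter medicine → 4% → €0.34
Wireless earbuds €40.97: electronics → 7.5% → €3.07
Bananas (3 lb) €2.29: unprepared food → 0% → €0.00
Total tax = €0.94 + €141.81 + €0.15 + €1.66 + €1.05 + €1.31 + €0.34 + €3.07 = €150.33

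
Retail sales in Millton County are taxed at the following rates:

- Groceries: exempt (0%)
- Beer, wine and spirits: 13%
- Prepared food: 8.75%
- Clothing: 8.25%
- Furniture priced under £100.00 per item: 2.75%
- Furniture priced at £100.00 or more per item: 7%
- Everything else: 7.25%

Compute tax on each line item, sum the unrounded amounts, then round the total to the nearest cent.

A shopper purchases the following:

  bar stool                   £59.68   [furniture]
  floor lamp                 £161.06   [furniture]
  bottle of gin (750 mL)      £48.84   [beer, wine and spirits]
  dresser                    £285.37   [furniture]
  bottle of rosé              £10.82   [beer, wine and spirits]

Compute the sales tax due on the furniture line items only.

£32.89

Bar stool £59.68: furniture, under £100.00 → 2.75% → £1.6412
Floor lamp £161.06: furniture, £100.00 or more → 7% → £11.2742
Dresser £285.37: furniture, £100.00 or more → 7% → £19.9759
Tax on furniture: unrounded sum = £32.8913 → £32.89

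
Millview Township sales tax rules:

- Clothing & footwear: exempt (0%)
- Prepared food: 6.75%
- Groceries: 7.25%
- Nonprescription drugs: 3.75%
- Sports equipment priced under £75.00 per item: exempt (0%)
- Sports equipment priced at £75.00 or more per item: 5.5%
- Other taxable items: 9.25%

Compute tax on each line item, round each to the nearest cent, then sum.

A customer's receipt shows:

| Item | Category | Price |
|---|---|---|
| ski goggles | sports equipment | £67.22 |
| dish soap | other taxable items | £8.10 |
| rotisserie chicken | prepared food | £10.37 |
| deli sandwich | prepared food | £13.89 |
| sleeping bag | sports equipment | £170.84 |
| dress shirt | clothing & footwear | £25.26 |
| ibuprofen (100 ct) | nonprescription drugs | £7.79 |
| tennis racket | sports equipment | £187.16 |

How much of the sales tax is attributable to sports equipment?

£19.69

Ski goggles £67.22: sports equipment, under £75.00 → 0% → £0.00
Sleeping bag £170.84: sports equipment, £75.00 or more → 5.5% → £9.40
Tennis racket £187.16: sports equipment, £75.00 or more → 5.5% → £10.29
Tax on sports equipment = £0.00 + £9.40 + £10.29 = £19.69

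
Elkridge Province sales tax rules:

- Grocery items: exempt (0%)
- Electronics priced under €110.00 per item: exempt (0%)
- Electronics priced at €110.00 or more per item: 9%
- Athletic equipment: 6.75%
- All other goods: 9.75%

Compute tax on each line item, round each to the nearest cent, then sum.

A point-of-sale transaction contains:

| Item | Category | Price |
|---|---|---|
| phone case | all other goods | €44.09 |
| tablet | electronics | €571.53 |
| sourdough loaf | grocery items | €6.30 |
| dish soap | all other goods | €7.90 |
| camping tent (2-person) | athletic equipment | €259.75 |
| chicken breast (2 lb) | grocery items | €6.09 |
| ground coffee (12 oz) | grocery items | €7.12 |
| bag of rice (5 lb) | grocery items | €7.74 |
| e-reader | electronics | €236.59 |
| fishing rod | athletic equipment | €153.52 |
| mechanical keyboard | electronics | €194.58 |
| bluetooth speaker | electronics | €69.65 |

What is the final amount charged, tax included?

€1688.06

Phone case €44.09: all other goods → 9.75% → €4.30
Tablet €571.53: electronics, €110.00 or more → 9% → €51.44
Sourdough loaf €6.30: grocery items → 0% → €0.00
Dish soap €7.90: all other goods → 9.75% → €0.77
Camping tent (2-person) €259.75: athletic equipment → 6.75% → €17.53
Chicken breast (2 lb) €6.09: grocery items → 0% → €0.00
Ground coffee (12 oz) €7.12: grocery items → 0% → €0.00
Bag of rice (5 lb) €7.74: grocery items → 0% → €0.00
E-reader €236.59: electronics, €110.00 or more → 9% → €21.29
Fishing rod €153.52: athletic equipment → 6.75% → €10.36
Mechanical keyboard €194.58: electronics, €110.00 or more → 9% → €17.51
Bluetooth speaker €69.65: electronics, under €110.00 → 0% → €0.00
Subtotal = €1564.86; tax = €123.20; total due = €1688.06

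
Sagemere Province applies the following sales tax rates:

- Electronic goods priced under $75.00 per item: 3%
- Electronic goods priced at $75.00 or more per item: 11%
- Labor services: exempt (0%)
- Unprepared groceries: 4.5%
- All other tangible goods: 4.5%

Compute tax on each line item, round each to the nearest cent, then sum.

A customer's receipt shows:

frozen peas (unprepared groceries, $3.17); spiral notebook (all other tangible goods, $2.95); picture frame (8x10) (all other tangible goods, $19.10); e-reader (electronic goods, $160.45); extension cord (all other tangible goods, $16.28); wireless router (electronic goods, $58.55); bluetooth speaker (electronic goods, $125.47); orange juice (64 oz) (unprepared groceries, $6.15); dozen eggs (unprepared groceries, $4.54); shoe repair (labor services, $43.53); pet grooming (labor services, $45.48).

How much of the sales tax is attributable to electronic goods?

$33.21

E-reader $160.45: electronic goods, $75.00 or more → 11% → $17.65
Wireless router $58.55: electronic goods, under $75.00 → 3% → $1.76
Bluetooth speaker $125.47: electronic goods, $75.00 or more → 11% → $13.80
Tax on electronic goods = $17.65 + $1.76 + $13.80 = $33.21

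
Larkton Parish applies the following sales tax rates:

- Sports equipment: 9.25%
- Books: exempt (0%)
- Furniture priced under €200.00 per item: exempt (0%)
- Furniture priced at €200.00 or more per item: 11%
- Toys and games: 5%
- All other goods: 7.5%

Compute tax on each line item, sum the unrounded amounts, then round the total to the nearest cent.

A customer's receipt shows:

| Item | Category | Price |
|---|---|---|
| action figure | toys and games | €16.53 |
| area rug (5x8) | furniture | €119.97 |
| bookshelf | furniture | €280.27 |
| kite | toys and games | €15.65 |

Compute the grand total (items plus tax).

€464.86

Action figure €16.53: toys and games → 5% → €0.8265
Area rug (5x8) €119.97: furniture, under €200.00 → 0% → €0.00
Bookshelf €280.27: furniture, €200.00 or more → 11% → €30.8297
Kite €15.65: toys and games → 5% → €0.7825
Subtotal = €432.42; unrounded tax = €32.4387 → €32.44; total due = €464.86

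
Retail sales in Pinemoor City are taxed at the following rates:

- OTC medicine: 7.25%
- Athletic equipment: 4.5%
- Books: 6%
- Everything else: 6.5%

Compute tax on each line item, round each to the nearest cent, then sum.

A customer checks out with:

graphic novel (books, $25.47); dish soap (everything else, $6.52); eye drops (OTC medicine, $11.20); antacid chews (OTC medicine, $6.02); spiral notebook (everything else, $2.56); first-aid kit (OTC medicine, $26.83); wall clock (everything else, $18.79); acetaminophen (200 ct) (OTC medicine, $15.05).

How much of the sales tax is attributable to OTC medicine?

$4.29

Eye drops $11.20: OTC medicine → 7.25% → $0.81
Antacid chews $6.02: OTC medicine → 7.25% → $0.44
First-aid kit $26.83: OTC medicine → 7.25% → $1.95
Acetaminophen (200 ct) $15.05: OTC medicine → 7.25% → $1.09
Tax on OTC medicine = $0.81 + $0.44 + $1.95 + $1.09 = $4.29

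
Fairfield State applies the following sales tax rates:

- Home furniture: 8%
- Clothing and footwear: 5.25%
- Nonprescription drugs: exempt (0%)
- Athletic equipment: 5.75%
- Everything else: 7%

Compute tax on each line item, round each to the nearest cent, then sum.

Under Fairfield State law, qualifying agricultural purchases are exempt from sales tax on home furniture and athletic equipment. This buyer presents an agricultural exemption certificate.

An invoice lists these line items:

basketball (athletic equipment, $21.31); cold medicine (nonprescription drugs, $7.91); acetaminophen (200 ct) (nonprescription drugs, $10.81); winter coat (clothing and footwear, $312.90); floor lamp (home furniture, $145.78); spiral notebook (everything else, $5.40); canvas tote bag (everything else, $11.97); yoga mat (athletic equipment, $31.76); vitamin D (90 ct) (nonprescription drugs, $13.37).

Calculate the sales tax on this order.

$17.65

Basketball $21.31: athletic equipment, buyer-exempt → 0% → $0.00
Cold medicine $7.91: nonprescription drugs → 0% → $0.00
Acetaminophen (200 ct) $10.81: nonprescription drugs → 0% → $0.00
Winter coat $312.90: clothing and footwear → 5.25% → $16.43
Floor lamp $145.78: home furniture, buyer-exempt → 0% → $0.00
Spiral notebook $5.40: everything else → 7% → $0.38
Canvas tote bag $11.97: everything else → 7% → $0.84
Yoga mat $31.76: athletic equipment, buyer-exempt → 0% → $0.00
Vitamin D (90 ct) $13.37: nonprescription drugs → 0% → $0.00
Total tax = $16.43 + $0.38 + $0.84 = $17.65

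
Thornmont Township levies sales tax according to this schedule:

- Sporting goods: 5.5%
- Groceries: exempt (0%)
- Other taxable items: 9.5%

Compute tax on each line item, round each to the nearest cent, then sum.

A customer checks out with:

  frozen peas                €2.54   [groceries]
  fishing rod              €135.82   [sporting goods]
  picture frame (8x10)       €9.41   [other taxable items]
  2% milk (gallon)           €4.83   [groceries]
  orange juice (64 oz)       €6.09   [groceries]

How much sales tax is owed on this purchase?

Frozen peas €2.54: groceries → 0% → €0.00
Fishing rod €135.82: sporting goods → 5.5% → €7.47
Picture frame (8x10) €9.41: other taxable items → 9.5% → €0.89
2% milk (gallon) €4.83: groceries → 0% → €0.00
Orange juice (64 oz) €6.09: groceries → 0% → €0.00
Total tax = €7.47 + €0.89 = €8.36

€8.36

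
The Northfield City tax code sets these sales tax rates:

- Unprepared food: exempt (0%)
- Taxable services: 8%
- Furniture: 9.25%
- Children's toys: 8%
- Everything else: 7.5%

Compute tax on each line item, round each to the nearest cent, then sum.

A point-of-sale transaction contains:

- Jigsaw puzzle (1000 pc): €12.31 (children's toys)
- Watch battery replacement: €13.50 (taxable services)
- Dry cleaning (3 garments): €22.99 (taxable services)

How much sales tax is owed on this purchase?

€3.90

Jigsaw puzzle (1000 pc) €12.31: children's toys → 8% → €0.98
Watch battery replacement €13.50: taxable services → 8% → €1.08
Dry cleaning (3 garments) €22.99: taxable services → 8% → €1.84
Total tax = €0.98 + €1.08 + €1.84 = €3.90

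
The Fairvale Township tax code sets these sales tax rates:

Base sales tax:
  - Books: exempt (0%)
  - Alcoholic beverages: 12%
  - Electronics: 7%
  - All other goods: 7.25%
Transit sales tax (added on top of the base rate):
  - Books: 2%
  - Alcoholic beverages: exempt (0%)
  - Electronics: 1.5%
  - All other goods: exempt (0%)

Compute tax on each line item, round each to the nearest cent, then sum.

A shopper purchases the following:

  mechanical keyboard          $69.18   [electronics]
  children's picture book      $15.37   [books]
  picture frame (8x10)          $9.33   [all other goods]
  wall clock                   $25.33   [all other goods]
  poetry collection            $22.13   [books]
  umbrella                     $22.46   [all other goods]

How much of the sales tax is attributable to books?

$0.75

Children's picture book $15.37: books → 0% + 2% transit = 2% → $0.31
Poetry collection $22.13: books → 0% + 2% transit = 2% → $0.44
Tax on books = $0.31 + $0.44 = $0.75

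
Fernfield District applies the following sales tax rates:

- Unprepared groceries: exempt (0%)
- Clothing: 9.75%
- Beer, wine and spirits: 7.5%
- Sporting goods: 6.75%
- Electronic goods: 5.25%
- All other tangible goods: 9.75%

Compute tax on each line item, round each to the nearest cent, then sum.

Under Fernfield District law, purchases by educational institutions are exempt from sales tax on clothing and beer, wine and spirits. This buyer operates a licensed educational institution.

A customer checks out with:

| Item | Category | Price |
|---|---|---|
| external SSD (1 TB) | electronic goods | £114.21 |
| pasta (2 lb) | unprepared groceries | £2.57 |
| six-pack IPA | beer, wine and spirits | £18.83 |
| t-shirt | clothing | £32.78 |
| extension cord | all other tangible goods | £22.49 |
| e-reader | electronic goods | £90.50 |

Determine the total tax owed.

External SSD (1 TB) £114.21: electronic goods → 5.25% → £6.00
Pasta (2 lb) £2.57: unprepared groceries → 0% → £0.00
Six-pack IPA £18.83: beer, wine and spirits, buyer-exempt → 0% → £0.00
T-shirt £32.78: clothing, buyer-exempt → 0% → £0.00
Extension cord £22.49: all other tangible goods → 9.75% → £2.19
E-reader £90.50: electronic goods → 5.25% → £4.75
Total tax = £6.00 + £2.19 + £4.75 = £12.94

£12.94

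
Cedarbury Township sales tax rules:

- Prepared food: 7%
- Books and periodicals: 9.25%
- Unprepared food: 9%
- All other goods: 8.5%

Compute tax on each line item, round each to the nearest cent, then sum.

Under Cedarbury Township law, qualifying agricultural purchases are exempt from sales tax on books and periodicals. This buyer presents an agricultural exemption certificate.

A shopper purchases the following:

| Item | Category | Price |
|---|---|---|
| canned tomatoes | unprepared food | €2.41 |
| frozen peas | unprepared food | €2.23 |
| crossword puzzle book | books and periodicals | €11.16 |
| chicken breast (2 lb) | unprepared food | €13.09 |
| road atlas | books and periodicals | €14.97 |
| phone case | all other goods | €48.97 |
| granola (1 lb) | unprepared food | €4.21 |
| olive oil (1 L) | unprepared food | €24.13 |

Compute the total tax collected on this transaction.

Canned tomatoes €2.41: unprepared food → 9% → €0.22
Frozen peas €2.23: unprepared food → 9% → €0.20
Crossword puzzle book €11.16: books and periodicals, buyer-exempt → 0% → €0.00
Chicken breast (2 lb) €13.09: unprepared food → 9% → €1.18
Road atlas €14.97: books and periodicals, buyer-exempt → 0% → €0.00
Phone case €48.97: all other goods → 8.5% → €4.16
Granola (1 lb) €4.21: unprepared food → 9% → €0.38
Olive oil (1 L) €24.13: unprepared food → 9% → €2.17
Total tax = €0.22 + €0.20 + €1.18 + €4.16 + €0.38 + €2.17 = €8.31

€8.31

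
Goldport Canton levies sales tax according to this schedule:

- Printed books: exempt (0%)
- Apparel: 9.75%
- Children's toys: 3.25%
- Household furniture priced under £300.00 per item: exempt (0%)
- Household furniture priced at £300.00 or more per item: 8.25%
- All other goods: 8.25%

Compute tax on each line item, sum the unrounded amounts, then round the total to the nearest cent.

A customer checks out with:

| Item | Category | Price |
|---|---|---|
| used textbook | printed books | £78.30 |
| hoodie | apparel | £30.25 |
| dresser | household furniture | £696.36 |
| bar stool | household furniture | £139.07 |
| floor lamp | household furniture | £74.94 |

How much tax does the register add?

£60.40

Used textbook £78.30: printed books → 0% → £0.00
Hoodie £30.25: apparel → 9.75% → £2.949375
Dresser £696.36: household furniture, £300.00 or more → 8.25% → £57.4497
Bar stool £139.07: household furniture, under £300.00 → 0% → £0.00
Floor lamp £74.94: household furniture, under £300.00 → 0% → £0.00
Unrounded tax sum = £60.399075 → £60.40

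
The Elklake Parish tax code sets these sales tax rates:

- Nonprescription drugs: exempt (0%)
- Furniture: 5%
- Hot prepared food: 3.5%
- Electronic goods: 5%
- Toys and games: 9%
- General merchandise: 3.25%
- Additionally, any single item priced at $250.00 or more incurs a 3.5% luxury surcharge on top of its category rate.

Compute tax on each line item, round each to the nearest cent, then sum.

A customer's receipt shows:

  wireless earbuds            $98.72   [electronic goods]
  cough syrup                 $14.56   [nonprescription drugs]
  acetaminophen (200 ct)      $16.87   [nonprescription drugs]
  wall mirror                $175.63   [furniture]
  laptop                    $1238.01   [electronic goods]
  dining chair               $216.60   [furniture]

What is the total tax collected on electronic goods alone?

$110.17

Wireless earbuds $98.72: electronic goods → 5% → $4.94
Laptop $1238.01: electronic goods → 5% + 3.5% surcharge = 8.5% → $105.23
Tax on electronic goods = $4.94 + $105.23 = $110.17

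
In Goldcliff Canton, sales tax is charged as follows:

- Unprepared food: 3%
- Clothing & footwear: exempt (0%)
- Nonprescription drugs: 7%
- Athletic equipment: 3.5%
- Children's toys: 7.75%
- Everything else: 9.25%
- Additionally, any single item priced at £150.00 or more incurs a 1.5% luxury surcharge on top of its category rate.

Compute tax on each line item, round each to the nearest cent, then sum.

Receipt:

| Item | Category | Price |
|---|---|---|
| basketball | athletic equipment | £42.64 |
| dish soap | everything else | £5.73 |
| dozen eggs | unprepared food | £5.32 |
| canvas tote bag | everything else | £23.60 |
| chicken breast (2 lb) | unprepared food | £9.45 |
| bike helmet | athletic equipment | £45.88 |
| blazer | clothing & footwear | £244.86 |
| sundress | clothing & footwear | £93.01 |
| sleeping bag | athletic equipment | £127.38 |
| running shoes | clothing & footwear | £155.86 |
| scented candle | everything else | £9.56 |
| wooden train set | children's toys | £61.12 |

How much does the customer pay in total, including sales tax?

£846.75

Basketball £42.64: athletic equipment → 3.5% → £1.49
Dish soap £5.73: everything else → 9.25% → £0.53
Dozen eggs £5.32: unprepared food → 3% → £0.16
Canvas tote bag £23.60: everything else → 9.25% → £2.18
Chicken breast (2 lb) £9.45: unprepared food → 3% → £0.28
Bike helmet £45.88: athletic equipment → 3.5% → £1.61
Blazer £244.86: clothing & footwear → 0% + 1.5% surcharge = 1.5% → £3.67
Sundress £93.01: clothing & footwear → 0% → £0.00
Sleeping bag £127.38: athletic equipment → 3.5% → £4.46
Running shoes £155.86: clothing & footwear → 0% + 1.5% surcharge = 1.5% → £2.34
Scented candle £9.56: everything else → 9.25% → £0.88
Wooden train set £61.12: children's toys → 7.75% → £4.74
Subtotal = £824.41; tax = £22.34; total due = £846.75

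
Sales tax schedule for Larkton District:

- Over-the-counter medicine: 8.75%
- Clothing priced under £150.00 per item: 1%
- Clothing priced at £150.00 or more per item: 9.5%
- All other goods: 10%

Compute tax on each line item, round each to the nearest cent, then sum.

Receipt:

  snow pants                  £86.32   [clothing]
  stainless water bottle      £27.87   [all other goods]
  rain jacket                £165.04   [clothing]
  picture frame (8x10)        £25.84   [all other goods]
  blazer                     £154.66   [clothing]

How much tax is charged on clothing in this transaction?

Snow pants £86.32: clothing, under £150.00 → 1% → £0.86
Rain jacket £165.04: clothing, £150.00 or more → 9.5% → £15.68
Blazer £154.66: clothing, £150.00 or more → 9.5% → £14.69
Tax on clothing = £0.86 + £15.68 + £14.69 = £31.23

£31.23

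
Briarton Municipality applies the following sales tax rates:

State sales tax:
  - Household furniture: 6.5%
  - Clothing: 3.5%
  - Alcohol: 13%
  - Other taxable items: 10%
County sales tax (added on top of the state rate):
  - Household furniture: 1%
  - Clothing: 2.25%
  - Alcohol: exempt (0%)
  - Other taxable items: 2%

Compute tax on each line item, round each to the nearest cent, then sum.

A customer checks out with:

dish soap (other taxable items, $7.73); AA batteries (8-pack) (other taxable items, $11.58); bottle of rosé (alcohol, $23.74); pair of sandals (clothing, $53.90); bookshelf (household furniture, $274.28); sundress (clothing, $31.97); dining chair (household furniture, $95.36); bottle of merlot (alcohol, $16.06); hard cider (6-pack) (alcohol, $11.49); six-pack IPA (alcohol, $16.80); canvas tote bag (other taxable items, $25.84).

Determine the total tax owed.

$46.93

Dish soap $7.73: other taxable items → 10% + 2% county = 12% → $0.93
AA batteries (8-pack) $11.58: other taxable items → 10% + 2% county = 12% → $1.39
Bottle of rosé $23.74: alcohol → 13% + 0% county = 13% → $3.09
Pair of sandals $53.90: clothing → 3.5% + 2.25% county = 5.75% → $3.10
Bookshelf $274.28: household furniture → 6.5% + 1% county = 7.5% → $20.57
Sundress $31.97: clothing → 3.5% + 2.25% county = 5.75% → $1.84
Dining chair $95.36: household furniture → 6.5% + 1% county = 7.5% → $7.15
Bottle of merlot $16.06: alcohol → 13% + 0% county = 13% → $2.09
Hard cider (6-pack) $11.49: alcohol → 13% + 0% county = 13% → $1.49
Six-pack IPA $16.80: alcohol → 13% + 0% county = 13% → $2.18
Canvas tote bag $25.84: other taxable items → 10% + 2% county = 12% → $3.10
Total tax = $0.93 + $1.39 + $3.09 + $3.10 + $20.57 + $1.84 + $7.15 + $2.09 + $1.49 + $2.18 + $3.10 = $46.93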